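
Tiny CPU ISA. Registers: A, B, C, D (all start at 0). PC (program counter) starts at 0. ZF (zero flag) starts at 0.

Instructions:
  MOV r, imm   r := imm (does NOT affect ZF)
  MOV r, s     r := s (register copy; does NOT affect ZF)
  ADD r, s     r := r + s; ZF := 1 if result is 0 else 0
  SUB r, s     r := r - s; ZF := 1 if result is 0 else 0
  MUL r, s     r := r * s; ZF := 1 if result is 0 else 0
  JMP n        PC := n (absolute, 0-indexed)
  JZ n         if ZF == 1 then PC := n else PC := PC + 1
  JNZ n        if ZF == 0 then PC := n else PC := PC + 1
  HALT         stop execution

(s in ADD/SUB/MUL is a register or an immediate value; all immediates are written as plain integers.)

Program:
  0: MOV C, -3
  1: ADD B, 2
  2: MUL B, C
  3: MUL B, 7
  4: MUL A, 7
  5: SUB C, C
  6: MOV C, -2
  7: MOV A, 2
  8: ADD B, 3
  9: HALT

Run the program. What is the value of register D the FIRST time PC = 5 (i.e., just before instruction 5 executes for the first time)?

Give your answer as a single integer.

Step 1: PC=0 exec 'MOV C, -3'. After: A=0 B=0 C=-3 D=0 ZF=0 PC=1
Step 2: PC=1 exec 'ADD B, 2'. After: A=0 B=2 C=-3 D=0 ZF=0 PC=2
Step 3: PC=2 exec 'MUL B, C'. After: A=0 B=-6 C=-3 D=0 ZF=0 PC=3
Step 4: PC=3 exec 'MUL B, 7'. After: A=0 B=-42 C=-3 D=0 ZF=0 PC=4
Step 5: PC=4 exec 'MUL A, 7'. After: A=0 B=-42 C=-3 D=0 ZF=1 PC=5
First time PC=5: D=0

0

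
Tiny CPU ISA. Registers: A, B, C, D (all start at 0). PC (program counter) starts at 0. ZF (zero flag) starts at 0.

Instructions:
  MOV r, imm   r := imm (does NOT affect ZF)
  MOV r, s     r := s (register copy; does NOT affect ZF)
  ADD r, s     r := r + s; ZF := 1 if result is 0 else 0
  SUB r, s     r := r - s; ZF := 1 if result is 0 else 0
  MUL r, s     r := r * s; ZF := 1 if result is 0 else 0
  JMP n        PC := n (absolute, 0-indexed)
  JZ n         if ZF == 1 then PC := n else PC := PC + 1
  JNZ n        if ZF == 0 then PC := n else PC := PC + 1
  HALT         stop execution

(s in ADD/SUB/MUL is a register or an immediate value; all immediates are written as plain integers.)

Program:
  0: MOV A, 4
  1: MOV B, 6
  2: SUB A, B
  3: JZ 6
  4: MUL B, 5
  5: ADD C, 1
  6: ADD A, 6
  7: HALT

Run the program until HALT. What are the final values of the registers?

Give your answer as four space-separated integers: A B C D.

Step 1: PC=0 exec 'MOV A, 4'. After: A=4 B=0 C=0 D=0 ZF=0 PC=1
Step 2: PC=1 exec 'MOV B, 6'. After: A=4 B=6 C=0 D=0 ZF=0 PC=2
Step 3: PC=2 exec 'SUB A, B'. After: A=-2 B=6 C=0 D=0 ZF=0 PC=3
Step 4: PC=3 exec 'JZ 6'. After: A=-2 B=6 C=0 D=0 ZF=0 PC=4
Step 5: PC=4 exec 'MUL B, 5'. After: A=-2 B=30 C=0 D=0 ZF=0 PC=5
Step 6: PC=5 exec 'ADD C, 1'. After: A=-2 B=30 C=1 D=0 ZF=0 PC=6
Step 7: PC=6 exec 'ADD A, 6'. After: A=4 B=30 C=1 D=0 ZF=0 PC=7
Step 8: PC=7 exec 'HALT'. After: A=4 B=30 C=1 D=0 ZF=0 PC=7 HALTED

Answer: 4 30 1 0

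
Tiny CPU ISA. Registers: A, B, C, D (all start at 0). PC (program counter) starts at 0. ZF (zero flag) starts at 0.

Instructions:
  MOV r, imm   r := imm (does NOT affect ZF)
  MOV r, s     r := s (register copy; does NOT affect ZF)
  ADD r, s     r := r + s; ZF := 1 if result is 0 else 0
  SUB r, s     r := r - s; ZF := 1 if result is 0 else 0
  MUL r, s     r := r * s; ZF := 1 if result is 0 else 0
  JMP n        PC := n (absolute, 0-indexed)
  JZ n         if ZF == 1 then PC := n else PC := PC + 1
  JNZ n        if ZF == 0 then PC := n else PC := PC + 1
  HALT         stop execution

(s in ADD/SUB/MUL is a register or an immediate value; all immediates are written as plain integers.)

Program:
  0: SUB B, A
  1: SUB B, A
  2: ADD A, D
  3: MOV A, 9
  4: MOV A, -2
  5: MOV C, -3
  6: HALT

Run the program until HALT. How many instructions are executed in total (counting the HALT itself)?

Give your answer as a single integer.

Step 1: PC=0 exec 'SUB B, A'. After: A=0 B=0 C=0 D=0 ZF=1 PC=1
Step 2: PC=1 exec 'SUB B, A'. After: A=0 B=0 C=0 D=0 ZF=1 PC=2
Step 3: PC=2 exec 'ADD A, D'. After: A=0 B=0 C=0 D=0 ZF=1 PC=3
Step 4: PC=3 exec 'MOV A, 9'. After: A=9 B=0 C=0 D=0 ZF=1 PC=4
Step 5: PC=4 exec 'MOV A, -2'. After: A=-2 B=0 C=0 D=0 ZF=1 PC=5
Step 6: PC=5 exec 'MOV C, -3'. After: A=-2 B=0 C=-3 D=0 ZF=1 PC=6
Step 7: PC=6 exec 'HALT'. After: A=-2 B=0 C=-3 D=0 ZF=1 PC=6 HALTED
Total instructions executed: 7

Answer: 7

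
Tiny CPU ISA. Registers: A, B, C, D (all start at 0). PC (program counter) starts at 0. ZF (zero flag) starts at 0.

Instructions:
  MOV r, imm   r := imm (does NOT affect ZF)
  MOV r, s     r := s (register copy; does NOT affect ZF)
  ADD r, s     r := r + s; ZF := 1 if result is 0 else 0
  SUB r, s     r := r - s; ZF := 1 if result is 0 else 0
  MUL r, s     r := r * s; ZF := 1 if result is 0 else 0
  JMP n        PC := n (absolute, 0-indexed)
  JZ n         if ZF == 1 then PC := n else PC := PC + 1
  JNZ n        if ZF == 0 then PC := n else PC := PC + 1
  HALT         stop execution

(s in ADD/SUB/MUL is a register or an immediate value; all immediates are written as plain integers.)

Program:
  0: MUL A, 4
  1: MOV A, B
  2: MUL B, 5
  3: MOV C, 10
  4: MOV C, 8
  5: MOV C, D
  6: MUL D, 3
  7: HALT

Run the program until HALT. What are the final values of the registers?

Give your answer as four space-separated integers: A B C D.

Answer: 0 0 0 0

Derivation:
Step 1: PC=0 exec 'MUL A, 4'. After: A=0 B=0 C=0 D=0 ZF=1 PC=1
Step 2: PC=1 exec 'MOV A, B'. After: A=0 B=0 C=0 D=0 ZF=1 PC=2
Step 3: PC=2 exec 'MUL B, 5'. After: A=0 B=0 C=0 D=0 ZF=1 PC=3
Step 4: PC=3 exec 'MOV C, 10'. After: A=0 B=0 C=10 D=0 ZF=1 PC=4
Step 5: PC=4 exec 'MOV C, 8'. After: A=0 B=0 C=8 D=0 ZF=1 PC=5
Step 6: PC=5 exec 'MOV C, D'. After: A=0 B=0 C=0 D=0 ZF=1 PC=6
Step 7: PC=6 exec 'MUL D, 3'. After: A=0 B=0 C=0 D=0 ZF=1 PC=7
Step 8: PC=7 exec 'HALT'. After: A=0 B=0 C=0 D=0 ZF=1 PC=7 HALTED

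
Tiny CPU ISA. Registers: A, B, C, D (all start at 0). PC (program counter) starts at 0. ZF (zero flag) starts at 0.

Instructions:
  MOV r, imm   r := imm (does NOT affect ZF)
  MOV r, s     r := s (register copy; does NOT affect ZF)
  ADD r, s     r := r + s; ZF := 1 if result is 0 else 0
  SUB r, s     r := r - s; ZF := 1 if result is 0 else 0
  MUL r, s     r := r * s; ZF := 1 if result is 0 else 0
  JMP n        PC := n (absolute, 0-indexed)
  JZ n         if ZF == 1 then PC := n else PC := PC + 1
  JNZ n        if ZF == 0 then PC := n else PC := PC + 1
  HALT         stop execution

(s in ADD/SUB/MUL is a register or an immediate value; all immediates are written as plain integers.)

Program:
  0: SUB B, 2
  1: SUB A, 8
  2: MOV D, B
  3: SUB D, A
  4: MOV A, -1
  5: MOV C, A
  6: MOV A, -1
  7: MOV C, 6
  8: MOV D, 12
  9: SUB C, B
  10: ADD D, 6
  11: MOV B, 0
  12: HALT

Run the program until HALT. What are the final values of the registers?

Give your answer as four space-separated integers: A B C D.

Answer: -1 0 8 18

Derivation:
Step 1: PC=0 exec 'SUB B, 2'. After: A=0 B=-2 C=0 D=0 ZF=0 PC=1
Step 2: PC=1 exec 'SUB A, 8'. After: A=-8 B=-2 C=0 D=0 ZF=0 PC=2
Step 3: PC=2 exec 'MOV D, B'. After: A=-8 B=-2 C=0 D=-2 ZF=0 PC=3
Step 4: PC=3 exec 'SUB D, A'. After: A=-8 B=-2 C=0 D=6 ZF=0 PC=4
Step 5: PC=4 exec 'MOV A, -1'. After: A=-1 B=-2 C=0 D=6 ZF=0 PC=5
Step 6: PC=5 exec 'MOV C, A'. After: A=-1 B=-2 C=-1 D=6 ZF=0 PC=6
Step 7: PC=6 exec 'MOV A, -1'. After: A=-1 B=-2 C=-1 D=6 ZF=0 PC=7
Step 8: PC=7 exec 'MOV C, 6'. After: A=-1 B=-2 C=6 D=6 ZF=0 PC=8
Step 9: PC=8 exec 'MOV D, 12'. After: A=-1 B=-2 C=6 D=12 ZF=0 PC=9
Step 10: PC=9 exec 'SUB C, B'. After: A=-1 B=-2 C=8 D=12 ZF=0 PC=10
Step 11: PC=10 exec 'ADD D, 6'. After: A=-1 B=-2 C=8 D=18 ZF=0 PC=11
Step 12: PC=11 exec 'MOV B, 0'. After: A=-1 B=0 C=8 D=18 ZF=0 PC=12
Step 13: PC=12 exec 'HALT'. After: A=-1 B=0 C=8 D=18 ZF=0 PC=12 HALTED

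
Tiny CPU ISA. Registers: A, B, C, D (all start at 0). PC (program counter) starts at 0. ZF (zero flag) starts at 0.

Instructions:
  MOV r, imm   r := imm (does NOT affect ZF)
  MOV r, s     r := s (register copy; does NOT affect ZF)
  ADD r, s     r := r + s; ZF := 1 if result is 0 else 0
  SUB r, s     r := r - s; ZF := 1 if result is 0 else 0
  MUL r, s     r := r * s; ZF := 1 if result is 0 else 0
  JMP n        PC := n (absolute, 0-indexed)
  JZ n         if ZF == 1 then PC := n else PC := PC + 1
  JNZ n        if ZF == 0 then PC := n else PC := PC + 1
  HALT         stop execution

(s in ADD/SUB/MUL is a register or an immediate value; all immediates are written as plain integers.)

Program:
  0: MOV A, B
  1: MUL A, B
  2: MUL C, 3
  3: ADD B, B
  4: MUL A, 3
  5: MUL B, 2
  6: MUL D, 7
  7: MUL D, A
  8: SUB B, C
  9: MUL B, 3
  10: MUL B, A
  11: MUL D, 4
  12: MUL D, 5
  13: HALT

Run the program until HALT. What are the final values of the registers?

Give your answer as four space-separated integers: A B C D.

Step 1: PC=0 exec 'MOV A, B'. After: A=0 B=0 C=0 D=0 ZF=0 PC=1
Step 2: PC=1 exec 'MUL A, B'. After: A=0 B=0 C=0 D=0 ZF=1 PC=2
Step 3: PC=2 exec 'MUL C, 3'. After: A=0 B=0 C=0 D=0 ZF=1 PC=3
Step 4: PC=3 exec 'ADD B, B'. After: A=0 B=0 C=0 D=0 ZF=1 PC=4
Step 5: PC=4 exec 'MUL A, 3'. After: A=0 B=0 C=0 D=0 ZF=1 PC=5
Step 6: PC=5 exec 'MUL B, 2'. After: A=0 B=0 C=0 D=0 ZF=1 PC=6
Step 7: PC=6 exec 'MUL D, 7'. After: A=0 B=0 C=0 D=0 ZF=1 PC=7
Step 8: PC=7 exec 'MUL D, A'. After: A=0 B=0 C=0 D=0 ZF=1 PC=8
Step 9: PC=8 exec 'SUB B, C'. After: A=0 B=0 C=0 D=0 ZF=1 PC=9
Step 10: PC=9 exec 'MUL B, 3'. After: A=0 B=0 C=0 D=0 ZF=1 PC=10
Step 11: PC=10 exec 'MUL B, A'. After: A=0 B=0 C=0 D=0 ZF=1 PC=11
Step 12: PC=11 exec 'MUL D, 4'. After: A=0 B=0 C=0 D=0 ZF=1 PC=12
Step 13: PC=12 exec 'MUL D, 5'. After: A=0 B=0 C=0 D=0 ZF=1 PC=13
Step 14: PC=13 exec 'HALT'. After: A=0 B=0 C=0 D=0 ZF=1 PC=13 HALTED

Answer: 0 0 0 0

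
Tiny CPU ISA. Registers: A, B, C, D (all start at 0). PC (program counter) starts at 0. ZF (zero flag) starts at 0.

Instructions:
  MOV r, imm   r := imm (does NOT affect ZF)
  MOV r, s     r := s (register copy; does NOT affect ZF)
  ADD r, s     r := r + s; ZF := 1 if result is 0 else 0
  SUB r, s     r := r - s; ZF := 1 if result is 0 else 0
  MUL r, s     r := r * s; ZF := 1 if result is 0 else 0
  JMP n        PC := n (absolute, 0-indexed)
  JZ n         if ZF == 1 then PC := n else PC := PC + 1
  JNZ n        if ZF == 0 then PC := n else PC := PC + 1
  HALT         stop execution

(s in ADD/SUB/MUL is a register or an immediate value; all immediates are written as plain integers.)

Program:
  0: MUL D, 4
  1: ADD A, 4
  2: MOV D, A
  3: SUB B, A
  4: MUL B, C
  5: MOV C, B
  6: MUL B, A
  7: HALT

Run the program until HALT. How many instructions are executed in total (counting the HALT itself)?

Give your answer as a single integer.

Answer: 8

Derivation:
Step 1: PC=0 exec 'MUL D, 4'. After: A=0 B=0 C=0 D=0 ZF=1 PC=1
Step 2: PC=1 exec 'ADD A, 4'. After: A=4 B=0 C=0 D=0 ZF=0 PC=2
Step 3: PC=2 exec 'MOV D, A'. After: A=4 B=0 C=0 D=4 ZF=0 PC=3
Step 4: PC=3 exec 'SUB B, A'. After: A=4 B=-4 C=0 D=4 ZF=0 PC=4
Step 5: PC=4 exec 'MUL B, C'. After: A=4 B=0 C=0 D=4 ZF=1 PC=5
Step 6: PC=5 exec 'MOV C, B'. After: A=4 B=0 C=0 D=4 ZF=1 PC=6
Step 7: PC=6 exec 'MUL B, A'. After: A=4 B=0 C=0 D=4 ZF=1 PC=7
Step 8: PC=7 exec 'HALT'. After: A=4 B=0 C=0 D=4 ZF=1 PC=7 HALTED
Total instructions executed: 8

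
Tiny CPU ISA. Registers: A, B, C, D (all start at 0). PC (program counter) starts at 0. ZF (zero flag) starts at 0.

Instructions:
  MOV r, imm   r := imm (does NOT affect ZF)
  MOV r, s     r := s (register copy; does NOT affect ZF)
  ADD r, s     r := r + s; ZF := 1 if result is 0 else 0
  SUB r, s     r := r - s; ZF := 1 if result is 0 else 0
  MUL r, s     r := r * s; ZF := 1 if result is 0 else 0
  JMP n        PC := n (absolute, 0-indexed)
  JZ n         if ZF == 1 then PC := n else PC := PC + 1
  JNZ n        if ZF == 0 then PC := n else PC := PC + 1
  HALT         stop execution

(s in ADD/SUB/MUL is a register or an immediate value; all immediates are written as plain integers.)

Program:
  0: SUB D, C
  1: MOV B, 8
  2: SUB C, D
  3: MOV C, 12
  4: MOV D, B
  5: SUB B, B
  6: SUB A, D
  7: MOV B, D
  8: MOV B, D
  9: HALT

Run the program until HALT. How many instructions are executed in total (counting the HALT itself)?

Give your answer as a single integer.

Step 1: PC=0 exec 'SUB D, C'. After: A=0 B=0 C=0 D=0 ZF=1 PC=1
Step 2: PC=1 exec 'MOV B, 8'. After: A=0 B=8 C=0 D=0 ZF=1 PC=2
Step 3: PC=2 exec 'SUB C, D'. After: A=0 B=8 C=0 D=0 ZF=1 PC=3
Step 4: PC=3 exec 'MOV C, 12'. After: A=0 B=8 C=12 D=0 ZF=1 PC=4
Step 5: PC=4 exec 'MOV D, B'. After: A=0 B=8 C=12 D=8 ZF=1 PC=5
Step 6: PC=5 exec 'SUB B, B'. After: A=0 B=0 C=12 D=8 ZF=1 PC=6
Step 7: PC=6 exec 'SUB A, D'. After: A=-8 B=0 C=12 D=8 ZF=0 PC=7
Step 8: PC=7 exec 'MOV B, D'. After: A=-8 B=8 C=12 D=8 ZF=0 PC=8
Step 9: PC=8 exec 'MOV B, D'. After: A=-8 B=8 C=12 D=8 ZF=0 PC=9
Step 10: PC=9 exec 'HALT'. After: A=-8 B=8 C=12 D=8 ZF=0 PC=9 HALTED
Total instructions executed: 10

Answer: 10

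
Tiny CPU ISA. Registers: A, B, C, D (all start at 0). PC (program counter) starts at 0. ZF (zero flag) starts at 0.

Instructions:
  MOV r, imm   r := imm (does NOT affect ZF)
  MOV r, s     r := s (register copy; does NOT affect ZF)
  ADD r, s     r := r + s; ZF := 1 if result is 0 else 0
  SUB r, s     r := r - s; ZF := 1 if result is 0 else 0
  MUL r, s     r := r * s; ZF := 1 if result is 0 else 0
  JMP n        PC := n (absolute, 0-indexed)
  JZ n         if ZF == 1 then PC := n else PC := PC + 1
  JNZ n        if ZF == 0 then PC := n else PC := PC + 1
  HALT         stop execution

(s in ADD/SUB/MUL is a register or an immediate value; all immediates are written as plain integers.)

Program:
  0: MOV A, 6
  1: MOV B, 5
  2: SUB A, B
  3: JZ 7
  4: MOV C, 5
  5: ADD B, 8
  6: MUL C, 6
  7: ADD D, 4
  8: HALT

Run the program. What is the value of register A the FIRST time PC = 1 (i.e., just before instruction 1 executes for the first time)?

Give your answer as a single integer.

Step 1: PC=0 exec 'MOV A, 6'. After: A=6 B=0 C=0 D=0 ZF=0 PC=1
First time PC=1: A=6

6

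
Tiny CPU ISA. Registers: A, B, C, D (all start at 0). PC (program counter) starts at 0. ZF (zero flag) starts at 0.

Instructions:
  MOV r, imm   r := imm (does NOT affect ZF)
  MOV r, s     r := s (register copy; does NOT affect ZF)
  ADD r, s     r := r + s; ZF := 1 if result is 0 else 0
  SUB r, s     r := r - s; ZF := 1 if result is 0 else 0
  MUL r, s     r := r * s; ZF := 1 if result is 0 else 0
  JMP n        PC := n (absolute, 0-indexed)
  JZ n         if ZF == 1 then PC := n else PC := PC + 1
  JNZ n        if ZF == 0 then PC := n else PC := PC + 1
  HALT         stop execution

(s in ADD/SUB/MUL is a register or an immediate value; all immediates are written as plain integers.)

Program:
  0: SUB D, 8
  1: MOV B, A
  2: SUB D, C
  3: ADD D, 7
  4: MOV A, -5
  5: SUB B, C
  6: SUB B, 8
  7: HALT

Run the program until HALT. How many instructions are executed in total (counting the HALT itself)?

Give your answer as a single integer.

Step 1: PC=0 exec 'SUB D, 8'. After: A=0 B=0 C=0 D=-8 ZF=0 PC=1
Step 2: PC=1 exec 'MOV B, A'. After: A=0 B=0 C=0 D=-8 ZF=0 PC=2
Step 3: PC=2 exec 'SUB D, C'. After: A=0 B=0 C=0 D=-8 ZF=0 PC=3
Step 4: PC=3 exec 'ADD D, 7'. After: A=0 B=0 C=0 D=-1 ZF=0 PC=4
Step 5: PC=4 exec 'MOV A, -5'. After: A=-5 B=0 C=0 D=-1 ZF=0 PC=5
Step 6: PC=5 exec 'SUB B, C'. After: A=-5 B=0 C=0 D=-1 ZF=1 PC=6
Step 7: PC=6 exec 'SUB B, 8'. After: A=-5 B=-8 C=0 D=-1 ZF=0 PC=7
Step 8: PC=7 exec 'HALT'. After: A=-5 B=-8 C=0 D=-1 ZF=0 PC=7 HALTED
Total instructions executed: 8

Answer: 8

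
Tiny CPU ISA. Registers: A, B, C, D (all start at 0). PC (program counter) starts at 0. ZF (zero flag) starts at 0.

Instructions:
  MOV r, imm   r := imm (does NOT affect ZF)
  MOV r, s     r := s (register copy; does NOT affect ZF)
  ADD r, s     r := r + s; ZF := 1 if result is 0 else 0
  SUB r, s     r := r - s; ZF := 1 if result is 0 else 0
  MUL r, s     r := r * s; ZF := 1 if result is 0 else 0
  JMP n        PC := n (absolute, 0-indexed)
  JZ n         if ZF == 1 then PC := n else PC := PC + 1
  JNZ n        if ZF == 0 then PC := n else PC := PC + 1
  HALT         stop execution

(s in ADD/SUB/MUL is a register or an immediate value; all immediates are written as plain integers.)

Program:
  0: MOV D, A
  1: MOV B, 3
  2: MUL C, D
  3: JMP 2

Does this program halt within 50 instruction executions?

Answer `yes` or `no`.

Step 1: PC=0 exec 'MOV D, A'. After: A=0 B=0 C=0 D=0 ZF=0 PC=1
Step 2: PC=1 exec 'MOV B, 3'. After: A=0 B=3 C=0 D=0 ZF=0 PC=2
Step 3: PC=2 exec 'MUL C, D'. After: A=0 B=3 C=0 D=0 ZF=1 PC=3
Step 4: PC=3 exec 'JMP 2'. After: A=0 B=3 C=0 D=0 ZF=1 PC=2
Step 5: PC=2 exec 'MUL C, D'. After: A=0 B=3 C=0 D=0 ZF=1 PC=3
State after step 5 equals state after step 3: the program is in a cycle of length 2 and will never halt.

Answer: no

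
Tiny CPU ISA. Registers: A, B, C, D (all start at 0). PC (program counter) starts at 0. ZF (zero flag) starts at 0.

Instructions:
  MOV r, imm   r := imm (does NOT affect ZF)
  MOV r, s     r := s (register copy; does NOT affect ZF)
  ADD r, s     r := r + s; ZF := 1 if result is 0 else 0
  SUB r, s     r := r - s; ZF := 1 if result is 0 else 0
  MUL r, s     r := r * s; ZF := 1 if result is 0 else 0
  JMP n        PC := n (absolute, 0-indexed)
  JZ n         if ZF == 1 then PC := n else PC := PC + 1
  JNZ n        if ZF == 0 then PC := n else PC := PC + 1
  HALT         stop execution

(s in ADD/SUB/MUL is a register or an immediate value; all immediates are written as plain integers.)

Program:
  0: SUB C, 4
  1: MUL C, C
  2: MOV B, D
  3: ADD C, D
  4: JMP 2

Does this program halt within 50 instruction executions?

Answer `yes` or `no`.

Step 1: PC=0 exec 'SUB C, 4'. After: A=0 B=0 C=-4 D=0 ZF=0 PC=1
Step 2: PC=1 exec 'MUL C, C'. After: A=0 B=0 C=16 D=0 ZF=0 PC=2
Step 3: PC=2 exec 'MOV B, D'. After: A=0 B=0 C=16 D=0 ZF=0 PC=3
Step 4: PC=3 exec 'ADD C, D'. After: A=0 B=0 C=16 D=0 ZF=0 PC=4
Step 5: PC=4 exec 'JMP 2'. After: A=0 B=0 C=16 D=0 ZF=0 PC=2
State after step 5 equals state after step 2: the program is in a cycle of length 3 and will never halt.

Answer: no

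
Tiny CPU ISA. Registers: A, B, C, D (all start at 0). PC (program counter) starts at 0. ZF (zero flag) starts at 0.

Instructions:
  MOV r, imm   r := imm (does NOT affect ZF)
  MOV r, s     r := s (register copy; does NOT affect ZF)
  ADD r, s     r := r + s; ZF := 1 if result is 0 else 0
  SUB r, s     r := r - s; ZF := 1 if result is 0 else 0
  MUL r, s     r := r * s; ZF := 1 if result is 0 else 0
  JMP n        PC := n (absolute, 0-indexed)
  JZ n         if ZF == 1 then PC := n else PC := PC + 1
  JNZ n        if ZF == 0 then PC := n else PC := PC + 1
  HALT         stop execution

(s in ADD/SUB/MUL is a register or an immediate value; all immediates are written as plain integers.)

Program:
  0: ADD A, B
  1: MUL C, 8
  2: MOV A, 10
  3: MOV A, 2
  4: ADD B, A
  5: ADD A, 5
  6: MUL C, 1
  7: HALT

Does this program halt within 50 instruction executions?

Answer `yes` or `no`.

Answer: yes

Derivation:
Step 1: PC=0 exec 'ADD A, B'. After: A=0 B=0 C=0 D=0 ZF=1 PC=1
Step 2: PC=1 exec 'MUL C, 8'. After: A=0 B=0 C=0 D=0 ZF=1 PC=2
Step 3: PC=2 exec 'MOV A, 10'. After: A=10 B=0 C=0 D=0 ZF=1 PC=3
Step 4: PC=3 exec 'MOV A, 2'. After: A=2 B=0 C=0 D=0 ZF=1 PC=4
Step 5: PC=4 exec 'ADD B, A'. After: A=2 B=2 C=0 D=0 ZF=0 PC=5
Step 6: PC=5 exec 'ADD A, 5'. After: A=7 B=2 C=0 D=0 ZF=0 PC=6
Step 7: PC=6 exec 'MUL C, 1'. After: A=7 B=2 C=0 D=0 ZF=1 PC=7
Step 8: PC=7 exec 'HALT'. After: A=7 B=2 C=0 D=0 ZF=1 PC=7 HALTED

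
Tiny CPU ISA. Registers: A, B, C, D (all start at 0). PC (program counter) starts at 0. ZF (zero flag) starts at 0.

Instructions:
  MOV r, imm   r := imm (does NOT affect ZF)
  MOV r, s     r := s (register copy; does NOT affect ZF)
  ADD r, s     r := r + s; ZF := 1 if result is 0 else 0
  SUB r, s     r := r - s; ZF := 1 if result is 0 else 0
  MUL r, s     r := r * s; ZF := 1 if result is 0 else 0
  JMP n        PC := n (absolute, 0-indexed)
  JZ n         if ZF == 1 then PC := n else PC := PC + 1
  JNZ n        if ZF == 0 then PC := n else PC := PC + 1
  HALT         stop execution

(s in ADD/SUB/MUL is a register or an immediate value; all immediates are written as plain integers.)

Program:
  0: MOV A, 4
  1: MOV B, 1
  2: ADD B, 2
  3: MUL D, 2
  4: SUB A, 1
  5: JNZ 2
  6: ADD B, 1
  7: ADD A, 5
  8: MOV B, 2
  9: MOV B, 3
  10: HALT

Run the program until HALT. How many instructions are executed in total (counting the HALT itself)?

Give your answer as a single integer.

Step 1: PC=0 exec 'MOV A, 4'. After: A=4 B=0 C=0 D=0 ZF=0 PC=1
Step 2: PC=1 exec 'MOV B, 1'. After: A=4 B=1 C=0 D=0 ZF=0 PC=2
Step 3: PC=2 exec 'ADD B, 2'. After: A=4 B=3 C=0 D=0 ZF=0 PC=3
Step 4: PC=3 exec 'MUL D, 2'. After: A=4 B=3 C=0 D=0 ZF=1 PC=4
Step 5: PC=4 exec 'SUB A, 1'. After: A=3 B=3 C=0 D=0 ZF=0 PC=5
Step 6: PC=5 exec 'JNZ 2'. After: A=3 B=3 C=0 D=0 ZF=0 PC=2
Step 7: PC=2 exec 'ADD B, 2'. After: A=3 B=5 C=0 D=0 ZF=0 PC=3
Step 8: PC=3 exec 'MUL D, 2'. After: A=3 B=5 C=0 D=0 ZF=1 PC=4
Step 9: PC=4 exec 'SUB A, 1'. After: A=2 B=5 C=0 D=0 ZF=0 PC=5
Step 10: PC=5 exec 'JNZ 2'. After: A=2 B=5 C=0 D=0 ZF=0 PC=2
Step 11: PC=2 exec 'ADD B, 2'. After: A=2 B=7 C=0 D=0 ZF=0 PC=3
Step 12: PC=3 exec 'MUL D, 2'. After: A=2 B=7 C=0 D=0 ZF=1 PC=4
Step 13: PC=4 exec 'SUB A, 1'. After: A=1 B=7 C=0 D=0 ZF=0 PC=5
Step 14: PC=5 exec 'JNZ 2'. After: A=1 B=7 C=0 D=0 ZF=0 PC=2
Step 15: PC=2 exec 'ADD B, 2'. After: A=1 B=9 C=0 D=0 ZF=0 PC=3
Step 16: PC=3 exec 'MUL D, 2'. After: A=1 B=9 C=0 D=0 ZF=1 PC=4
Step 17: PC=4 exec 'SUB A, 1'. After: A=0 B=9 C=0 D=0 ZF=1 PC=5
Step 18: PC=5 exec 'JNZ 2'. After: A=0 B=9 C=0 D=0 ZF=1 PC=6
Step 19: PC=6 exec 'ADD B, 1'. After: A=0 B=10 C=0 D=0 ZF=0 PC=7
Step 20: PC=7 exec 'ADD A, 5'. After: A=5 B=10 C=0 D=0 ZF=0 PC=8
Step 21: PC=8 exec 'MOV B, 2'. After: A=5 B=2 C=0 D=0 ZF=0 PC=9
Step 22: PC=9 exec 'MOV B, 3'. After: A=5 B=3 C=0 D=0 ZF=0 PC=10
Step 23: PC=10 exec 'HALT'. After: A=5 B=3 C=0 D=0 ZF=0 PC=10 HALTED
Total instructions executed: 23

Answer: 23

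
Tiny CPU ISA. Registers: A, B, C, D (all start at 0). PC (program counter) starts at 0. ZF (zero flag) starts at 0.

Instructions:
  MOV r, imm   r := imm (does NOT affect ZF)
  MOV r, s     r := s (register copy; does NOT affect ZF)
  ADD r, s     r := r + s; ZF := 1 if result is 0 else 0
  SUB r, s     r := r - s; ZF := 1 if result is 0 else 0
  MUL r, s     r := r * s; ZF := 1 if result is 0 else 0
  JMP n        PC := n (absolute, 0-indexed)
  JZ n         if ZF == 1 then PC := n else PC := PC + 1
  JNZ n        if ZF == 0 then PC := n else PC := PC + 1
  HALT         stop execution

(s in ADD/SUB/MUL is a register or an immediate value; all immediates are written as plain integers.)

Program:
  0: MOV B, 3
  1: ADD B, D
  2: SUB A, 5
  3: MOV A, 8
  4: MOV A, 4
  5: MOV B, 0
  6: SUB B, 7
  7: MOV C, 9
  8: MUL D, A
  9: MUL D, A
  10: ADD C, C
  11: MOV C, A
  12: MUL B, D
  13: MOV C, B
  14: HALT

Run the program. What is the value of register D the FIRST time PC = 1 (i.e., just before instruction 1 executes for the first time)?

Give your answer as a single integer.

Step 1: PC=0 exec 'MOV B, 3'. After: A=0 B=3 C=0 D=0 ZF=0 PC=1
First time PC=1: D=0

0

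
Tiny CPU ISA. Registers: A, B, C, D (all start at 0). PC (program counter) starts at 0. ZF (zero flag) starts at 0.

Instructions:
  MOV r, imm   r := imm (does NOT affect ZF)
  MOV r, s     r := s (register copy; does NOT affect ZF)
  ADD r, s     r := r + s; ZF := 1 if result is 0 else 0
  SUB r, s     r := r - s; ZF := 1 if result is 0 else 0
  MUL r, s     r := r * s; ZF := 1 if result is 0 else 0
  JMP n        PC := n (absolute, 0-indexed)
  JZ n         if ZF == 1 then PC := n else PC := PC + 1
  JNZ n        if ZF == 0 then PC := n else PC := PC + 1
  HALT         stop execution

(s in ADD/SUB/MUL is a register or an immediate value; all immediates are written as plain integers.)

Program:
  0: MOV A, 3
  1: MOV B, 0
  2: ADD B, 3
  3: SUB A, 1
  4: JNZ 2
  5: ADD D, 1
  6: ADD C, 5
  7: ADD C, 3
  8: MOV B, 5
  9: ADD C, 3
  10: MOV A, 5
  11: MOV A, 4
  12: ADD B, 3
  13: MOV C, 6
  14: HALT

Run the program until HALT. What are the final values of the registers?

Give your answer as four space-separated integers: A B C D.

Answer: 4 8 6 1

Derivation:
Step 1: PC=0 exec 'MOV A, 3'. After: A=3 B=0 C=0 D=0 ZF=0 PC=1
Step 2: PC=1 exec 'MOV B, 0'. After: A=3 B=0 C=0 D=0 ZF=0 PC=2
Step 3: PC=2 exec 'ADD B, 3'. After: A=3 B=3 C=0 D=0 ZF=0 PC=3
Step 4: PC=3 exec 'SUB A, 1'. After: A=2 B=3 C=0 D=0 ZF=0 PC=4
Step 5: PC=4 exec 'JNZ 2'. After: A=2 B=3 C=0 D=0 ZF=0 PC=2
Step 6: PC=2 exec 'ADD B, 3'. After: A=2 B=6 C=0 D=0 ZF=0 PC=3
Step 7: PC=3 exec 'SUB A, 1'. After: A=1 B=6 C=0 D=0 ZF=0 PC=4
Step 8: PC=4 exec 'JNZ 2'. After: A=1 B=6 C=0 D=0 ZF=0 PC=2
Step 9: PC=2 exec 'ADD B, 3'. After: A=1 B=9 C=0 D=0 ZF=0 PC=3
Step 10: PC=3 exec 'SUB A, 1'. After: A=0 B=9 C=0 D=0 ZF=1 PC=4
Step 11: PC=4 exec 'JNZ 2'. After: A=0 B=9 C=0 D=0 ZF=1 PC=5
Step 12: PC=5 exec 'ADD D, 1'. After: A=0 B=9 C=0 D=1 ZF=0 PC=6
Step 13: PC=6 exec 'ADD C, 5'. After: A=0 B=9 C=5 D=1 ZF=0 PC=7
Step 14: PC=7 exec 'ADD C, 3'. After: A=0 B=9 C=8 D=1 ZF=0 PC=8
Step 15: PC=8 exec 'MOV B, 5'. After: A=0 B=5 C=8 D=1 ZF=0 PC=9
Step 16: PC=9 exec 'ADD C, 3'. After: A=0 B=5 C=11 D=1 ZF=0 PC=10
Step 17: PC=10 exec 'MOV A, 5'. After: A=5 B=5 C=11 D=1 ZF=0 PC=11
Step 18: PC=11 exec 'MOV A, 4'. After: A=4 B=5 C=11 D=1 ZF=0 PC=12
Step 19: PC=12 exec 'ADD B, 3'. After: A=4 B=8 C=11 D=1 ZF=0 PC=13
Step 20: PC=13 exec 'MOV C, 6'. After: A=4 B=8 C=6 D=1 ZF=0 PC=14
Step 21: PC=14 exec 'HALT'. After: A=4 B=8 C=6 D=1 ZF=0 PC=14 HALTED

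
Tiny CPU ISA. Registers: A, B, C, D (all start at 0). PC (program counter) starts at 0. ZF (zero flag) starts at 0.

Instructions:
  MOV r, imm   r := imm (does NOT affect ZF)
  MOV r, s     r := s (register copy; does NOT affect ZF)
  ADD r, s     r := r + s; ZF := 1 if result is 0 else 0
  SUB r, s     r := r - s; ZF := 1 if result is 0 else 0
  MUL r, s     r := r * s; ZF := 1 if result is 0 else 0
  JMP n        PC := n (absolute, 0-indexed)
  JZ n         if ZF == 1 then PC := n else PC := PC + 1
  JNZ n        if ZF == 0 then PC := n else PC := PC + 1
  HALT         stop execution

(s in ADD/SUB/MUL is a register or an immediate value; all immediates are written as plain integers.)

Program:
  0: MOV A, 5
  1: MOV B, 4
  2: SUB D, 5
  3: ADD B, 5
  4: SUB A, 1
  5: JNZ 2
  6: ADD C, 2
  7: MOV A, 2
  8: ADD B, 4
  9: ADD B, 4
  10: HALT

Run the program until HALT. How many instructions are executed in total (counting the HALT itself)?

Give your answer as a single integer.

Step 1: PC=0 exec 'MOV A, 5'. After: A=5 B=0 C=0 D=0 ZF=0 PC=1
Step 2: PC=1 exec 'MOV B, 4'. After: A=5 B=4 C=0 D=0 ZF=0 PC=2
Step 3: PC=2 exec 'SUB D, 5'. After: A=5 B=4 C=0 D=-5 ZF=0 PC=3
Step 4: PC=3 exec 'ADD B, 5'. After: A=5 B=9 C=0 D=-5 ZF=0 PC=4
Step 5: PC=4 exec 'SUB A, 1'. After: A=4 B=9 C=0 D=-5 ZF=0 PC=5
Step 6: PC=5 exec 'JNZ 2'. After: A=4 B=9 C=0 D=-5 ZF=0 PC=2
Step 7: PC=2 exec 'SUB D, 5'. After: A=4 B=9 C=0 D=-10 ZF=0 PC=3
Step 8: PC=3 exec 'ADD B, 5'. After: A=4 B=14 C=0 D=-10 ZF=0 PC=4
Step 9: PC=4 exec 'SUB A, 1'. After: A=3 B=14 C=0 D=-10 ZF=0 PC=5
Step 10: PC=5 exec 'JNZ 2'. After: A=3 B=14 C=0 D=-10 ZF=0 PC=2
Step 11: PC=2 exec 'SUB D, 5'. After: A=3 B=14 C=0 D=-15 ZF=0 PC=3
Step 12: PC=3 exec 'ADD B, 5'. After: A=3 B=19 C=0 D=-15 ZF=0 PC=4
Step 13: PC=4 exec 'SUB A, 1'. After: A=2 B=19 C=0 D=-15 ZF=0 PC=5
Step 14: PC=5 exec 'JNZ 2'. After: A=2 B=19 C=0 D=-15 ZF=0 PC=2
Step 15: PC=2 exec 'SUB D, 5'. After: A=2 B=19 C=0 D=-20 ZF=0 PC=3
Step 16: PC=3 exec 'ADD B, 5'. After: A=2 B=24 C=0 D=-20 ZF=0 PC=4
Step 17: PC=4 exec 'SUB A, 1'. After: A=1 B=24 C=0 D=-20 ZF=0 PC=5
Step 18: PC=5 exec 'JNZ 2'. After: A=1 B=24 C=0 D=-20 ZF=0 PC=2
Step 19: PC=2 exec 'SUB D, 5'. After: A=1 B=24 C=0 D=-25 ZF=0 PC=3
Step 20: PC=3 exec 'ADD B, 5'. After: A=1 B=29 C=0 D=-25 ZF=0 PC=4
Step 21: PC=4 exec 'SUB A, 1'. After: A=0 B=29 C=0 D=-25 ZF=1 PC=5
Step 22: PC=5 exec 'JNZ 2'. After: A=0 B=29 C=0 D=-25 ZF=1 PC=6
Step 23: PC=6 exec 'ADD C, 2'. After: A=0 B=29 C=2 D=-25 ZF=0 PC=7
Step 24: PC=7 exec 'MOV A, 2'. After: A=2 B=29 C=2 D=-25 ZF=0 PC=8
Step 25: PC=8 exec 'ADD B, 4'. After: A=2 B=33 C=2 D=-25 ZF=0 PC=9
Step 26: PC=9 exec 'ADD B, 4'. After: A=2 B=37 C=2 D=-25 ZF=0 PC=10
Step 27: PC=10 exec 'HALT'. After: A=2 B=37 C=2 D=-25 ZF=0 PC=10 HALTED
Total instructions executed: 27

Answer: 27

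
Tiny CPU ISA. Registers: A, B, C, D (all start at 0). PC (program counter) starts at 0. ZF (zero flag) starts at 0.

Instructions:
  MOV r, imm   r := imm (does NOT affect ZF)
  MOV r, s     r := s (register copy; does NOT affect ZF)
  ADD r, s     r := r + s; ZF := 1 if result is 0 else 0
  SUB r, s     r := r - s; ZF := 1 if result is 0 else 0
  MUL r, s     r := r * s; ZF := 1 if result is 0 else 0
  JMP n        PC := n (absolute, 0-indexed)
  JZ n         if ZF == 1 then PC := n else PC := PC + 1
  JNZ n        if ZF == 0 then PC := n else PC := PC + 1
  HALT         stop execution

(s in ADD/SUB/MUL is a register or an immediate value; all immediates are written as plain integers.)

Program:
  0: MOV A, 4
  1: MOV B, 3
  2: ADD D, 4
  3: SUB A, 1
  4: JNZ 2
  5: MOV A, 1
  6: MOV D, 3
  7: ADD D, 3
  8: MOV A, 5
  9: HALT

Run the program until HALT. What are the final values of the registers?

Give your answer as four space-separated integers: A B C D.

Step 1: PC=0 exec 'MOV A, 4'. After: A=4 B=0 C=0 D=0 ZF=0 PC=1
Step 2: PC=1 exec 'MOV B, 3'. After: A=4 B=3 C=0 D=0 ZF=0 PC=2
Step 3: PC=2 exec 'ADD D, 4'. After: A=4 B=3 C=0 D=4 ZF=0 PC=3
Step 4: PC=3 exec 'SUB A, 1'. After: A=3 B=3 C=0 D=4 ZF=0 PC=4
Step 5: PC=4 exec 'JNZ 2'. After: A=3 B=3 C=0 D=4 ZF=0 PC=2
Step 6: PC=2 exec 'ADD D, 4'. After: A=3 B=3 C=0 D=8 ZF=0 PC=3
Step 7: PC=3 exec 'SUB A, 1'. After: A=2 B=3 C=0 D=8 ZF=0 PC=4
Step 8: PC=4 exec 'JNZ 2'. After: A=2 B=3 C=0 D=8 ZF=0 PC=2
Step 9: PC=2 exec 'ADD D, 4'. After: A=2 B=3 C=0 D=12 ZF=0 PC=3
Step 10: PC=3 exec 'SUB A, 1'. After: A=1 B=3 C=0 D=12 ZF=0 PC=4
Step 11: PC=4 exec 'JNZ 2'. After: A=1 B=3 C=0 D=12 ZF=0 PC=2
Step 12: PC=2 exec 'ADD D, 4'. After: A=1 B=3 C=0 D=16 ZF=0 PC=3
Step 13: PC=3 exec 'SUB A, 1'. After: A=0 B=3 C=0 D=16 ZF=1 PC=4
Step 14: PC=4 exec 'JNZ 2'. After: A=0 B=3 C=0 D=16 ZF=1 PC=5
Step 15: PC=5 exec 'MOV A, 1'. After: A=1 B=3 C=0 D=16 ZF=1 PC=6
Step 16: PC=6 exec 'MOV D, 3'. After: A=1 B=3 C=0 D=3 ZF=1 PC=7
Step 17: PC=7 exec 'ADD D, 3'. After: A=1 B=3 C=0 D=6 ZF=0 PC=8
Step 18: PC=8 exec 'MOV A, 5'. After: A=5 B=3 C=0 D=6 ZF=0 PC=9
Step 19: PC=9 exec 'HALT'. After: A=5 B=3 C=0 D=6 ZF=0 PC=9 HALTED

Answer: 5 3 0 6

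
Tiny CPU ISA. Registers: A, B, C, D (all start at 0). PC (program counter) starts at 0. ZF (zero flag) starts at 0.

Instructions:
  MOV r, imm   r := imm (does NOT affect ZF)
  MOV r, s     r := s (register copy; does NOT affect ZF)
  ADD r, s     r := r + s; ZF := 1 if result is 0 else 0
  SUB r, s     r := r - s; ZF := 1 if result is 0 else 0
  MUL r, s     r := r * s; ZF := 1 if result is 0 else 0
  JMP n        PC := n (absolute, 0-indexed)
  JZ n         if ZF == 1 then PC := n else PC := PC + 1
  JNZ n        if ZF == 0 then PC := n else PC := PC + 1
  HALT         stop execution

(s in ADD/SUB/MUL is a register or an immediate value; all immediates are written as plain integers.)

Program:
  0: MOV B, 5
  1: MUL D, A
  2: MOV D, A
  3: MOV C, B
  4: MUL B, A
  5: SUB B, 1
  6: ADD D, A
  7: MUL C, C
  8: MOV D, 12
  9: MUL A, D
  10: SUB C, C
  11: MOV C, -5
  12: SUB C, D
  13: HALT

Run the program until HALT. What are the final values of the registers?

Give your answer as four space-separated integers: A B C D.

Answer: 0 -1 -17 12

Derivation:
Step 1: PC=0 exec 'MOV B, 5'. After: A=0 B=5 C=0 D=0 ZF=0 PC=1
Step 2: PC=1 exec 'MUL D, A'. After: A=0 B=5 C=0 D=0 ZF=1 PC=2
Step 3: PC=2 exec 'MOV D, A'. After: A=0 B=5 C=0 D=0 ZF=1 PC=3
Step 4: PC=3 exec 'MOV C, B'. After: A=0 B=5 C=5 D=0 ZF=1 PC=4
Step 5: PC=4 exec 'MUL B, A'. After: A=0 B=0 C=5 D=0 ZF=1 PC=5
Step 6: PC=5 exec 'SUB B, 1'. After: A=0 B=-1 C=5 D=0 ZF=0 PC=6
Step 7: PC=6 exec 'ADD D, A'. After: A=0 B=-1 C=5 D=0 ZF=1 PC=7
Step 8: PC=7 exec 'MUL C, C'. After: A=0 B=-1 C=25 D=0 ZF=0 PC=8
Step 9: PC=8 exec 'MOV D, 12'. After: A=0 B=-1 C=25 D=12 ZF=0 PC=9
Step 10: PC=9 exec 'MUL A, D'. After: A=0 B=-1 C=25 D=12 ZF=1 PC=10
Step 11: PC=10 exec 'SUB C, C'. After: A=0 B=-1 C=0 D=12 ZF=1 PC=11
Step 12: PC=11 exec 'MOV C, -5'. After: A=0 B=-1 C=-5 D=12 ZF=1 PC=12
Step 13: PC=12 exec 'SUB C, D'. After: A=0 B=-1 C=-17 D=12 ZF=0 PC=13
Step 14: PC=13 exec 'HALT'. After: A=0 B=-1 C=-17 D=12 ZF=0 PC=13 HALTED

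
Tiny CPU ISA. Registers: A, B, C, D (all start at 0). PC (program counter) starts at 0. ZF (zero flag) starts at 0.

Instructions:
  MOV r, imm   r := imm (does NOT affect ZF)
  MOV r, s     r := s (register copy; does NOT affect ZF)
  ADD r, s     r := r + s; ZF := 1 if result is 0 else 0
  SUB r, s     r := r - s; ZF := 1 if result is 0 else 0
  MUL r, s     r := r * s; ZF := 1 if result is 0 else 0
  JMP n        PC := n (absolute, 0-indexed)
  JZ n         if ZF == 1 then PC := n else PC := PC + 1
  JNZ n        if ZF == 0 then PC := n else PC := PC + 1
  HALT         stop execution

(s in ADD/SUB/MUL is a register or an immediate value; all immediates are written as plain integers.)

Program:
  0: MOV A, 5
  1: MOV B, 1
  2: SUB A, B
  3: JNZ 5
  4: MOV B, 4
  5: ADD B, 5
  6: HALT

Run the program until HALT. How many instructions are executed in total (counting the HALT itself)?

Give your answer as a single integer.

Step 1: PC=0 exec 'MOV A, 5'. After: A=5 B=0 C=0 D=0 ZF=0 PC=1
Step 2: PC=1 exec 'MOV B, 1'. After: A=5 B=1 C=0 D=0 ZF=0 PC=2
Step 3: PC=2 exec 'SUB A, B'. After: A=4 B=1 C=0 D=0 ZF=0 PC=3
Step 4: PC=3 exec 'JNZ 5'. After: A=4 B=1 C=0 D=0 ZF=0 PC=5
Step 5: PC=5 exec 'ADD B, 5'. After: A=4 B=6 C=0 D=0 ZF=0 PC=6
Step 6: PC=6 exec 'HALT'. After: A=4 B=6 C=0 D=0 ZF=0 PC=6 HALTED
Total instructions executed: 6

Answer: 6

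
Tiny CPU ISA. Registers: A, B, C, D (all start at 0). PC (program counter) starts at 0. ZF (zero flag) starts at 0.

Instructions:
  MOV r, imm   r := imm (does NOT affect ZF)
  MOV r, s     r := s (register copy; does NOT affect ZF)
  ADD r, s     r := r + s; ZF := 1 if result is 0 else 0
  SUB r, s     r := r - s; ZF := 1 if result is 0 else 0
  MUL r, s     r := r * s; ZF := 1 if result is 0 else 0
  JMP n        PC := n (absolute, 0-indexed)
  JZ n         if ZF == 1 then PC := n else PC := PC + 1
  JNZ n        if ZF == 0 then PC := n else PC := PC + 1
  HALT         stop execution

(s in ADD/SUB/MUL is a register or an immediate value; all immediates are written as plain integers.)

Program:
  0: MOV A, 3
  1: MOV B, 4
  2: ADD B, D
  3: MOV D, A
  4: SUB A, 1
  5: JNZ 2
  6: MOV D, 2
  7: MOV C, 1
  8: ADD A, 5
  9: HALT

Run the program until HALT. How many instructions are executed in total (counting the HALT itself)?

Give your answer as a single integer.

Answer: 18

Derivation:
Step 1: PC=0 exec 'MOV A, 3'. After: A=3 B=0 C=0 D=0 ZF=0 PC=1
Step 2: PC=1 exec 'MOV B, 4'. After: A=3 B=4 C=0 D=0 ZF=0 PC=2
Step 3: PC=2 exec 'ADD B, D'. After: A=3 B=4 C=0 D=0 ZF=0 PC=3
Step 4: PC=3 exec 'MOV D, A'. After: A=3 B=4 C=0 D=3 ZF=0 PC=4
Step 5: PC=4 exec 'SUB A, 1'. After: A=2 B=4 C=0 D=3 ZF=0 PC=5
Step 6: PC=5 exec 'JNZ 2'. After: A=2 B=4 C=0 D=3 ZF=0 PC=2
Step 7: PC=2 exec 'ADD B, D'. After: A=2 B=7 C=0 D=3 ZF=0 PC=3
Step 8: PC=3 exec 'MOV D, A'. After: A=2 B=7 C=0 D=2 ZF=0 PC=4
Step 9: PC=4 exec 'SUB A, 1'. After: A=1 B=7 C=0 D=2 ZF=0 PC=5
Step 10: PC=5 exec 'JNZ 2'. After: A=1 B=7 C=0 D=2 ZF=0 PC=2
Step 11: PC=2 exec 'ADD B, D'. After: A=1 B=9 C=0 D=2 ZF=0 PC=3
Step 12: PC=3 exec 'MOV D, A'. After: A=1 B=9 C=0 D=1 ZF=0 PC=4
Step 13: PC=4 exec 'SUB A, 1'. After: A=0 B=9 C=0 D=1 ZF=1 PC=5
Step 14: PC=5 exec 'JNZ 2'. After: A=0 B=9 C=0 D=1 ZF=1 PC=6
Step 15: PC=6 exec 'MOV D, 2'. After: A=0 B=9 C=0 D=2 ZF=1 PC=7
Step 16: PC=7 exec 'MOV C, 1'. After: A=0 B=9 C=1 D=2 ZF=1 PC=8
Step 17: PC=8 exec 'ADD A, 5'. After: A=5 B=9 C=1 D=2 ZF=0 PC=9
Step 18: PC=9 exec 'HALT'. After: A=5 B=9 C=1 D=2 ZF=0 PC=9 HALTED
Total instructions executed: 18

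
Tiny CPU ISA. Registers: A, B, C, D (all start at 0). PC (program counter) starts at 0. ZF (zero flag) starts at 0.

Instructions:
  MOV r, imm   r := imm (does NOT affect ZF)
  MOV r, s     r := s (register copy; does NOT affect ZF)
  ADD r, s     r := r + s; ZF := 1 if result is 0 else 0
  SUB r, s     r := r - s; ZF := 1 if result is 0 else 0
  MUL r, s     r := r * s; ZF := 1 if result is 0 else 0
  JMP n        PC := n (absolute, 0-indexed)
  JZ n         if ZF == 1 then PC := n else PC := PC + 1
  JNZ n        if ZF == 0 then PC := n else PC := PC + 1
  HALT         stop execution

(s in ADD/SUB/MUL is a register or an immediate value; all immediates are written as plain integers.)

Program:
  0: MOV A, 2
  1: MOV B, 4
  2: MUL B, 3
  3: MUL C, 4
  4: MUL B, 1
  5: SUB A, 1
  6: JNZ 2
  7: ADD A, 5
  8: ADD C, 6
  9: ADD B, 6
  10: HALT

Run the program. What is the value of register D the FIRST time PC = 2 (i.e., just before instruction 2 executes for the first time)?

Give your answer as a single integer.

Step 1: PC=0 exec 'MOV A, 2'. After: A=2 B=0 C=0 D=0 ZF=0 PC=1
Step 2: PC=1 exec 'MOV B, 4'. After: A=2 B=4 C=0 D=0 ZF=0 PC=2
First time PC=2: D=0

0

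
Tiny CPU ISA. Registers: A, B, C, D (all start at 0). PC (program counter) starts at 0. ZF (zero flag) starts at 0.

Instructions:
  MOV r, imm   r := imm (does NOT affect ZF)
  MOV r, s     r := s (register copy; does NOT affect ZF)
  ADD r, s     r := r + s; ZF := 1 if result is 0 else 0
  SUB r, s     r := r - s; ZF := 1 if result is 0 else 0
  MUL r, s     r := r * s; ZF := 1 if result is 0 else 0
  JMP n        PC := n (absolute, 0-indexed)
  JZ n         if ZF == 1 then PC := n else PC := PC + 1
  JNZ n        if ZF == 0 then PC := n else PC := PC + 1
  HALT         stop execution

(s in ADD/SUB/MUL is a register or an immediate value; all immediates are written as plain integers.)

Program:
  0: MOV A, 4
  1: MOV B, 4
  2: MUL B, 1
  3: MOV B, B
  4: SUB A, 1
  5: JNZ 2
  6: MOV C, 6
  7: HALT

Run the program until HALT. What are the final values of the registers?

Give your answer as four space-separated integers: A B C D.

Step 1: PC=0 exec 'MOV A, 4'. After: A=4 B=0 C=0 D=0 ZF=0 PC=1
Step 2: PC=1 exec 'MOV B, 4'. After: A=4 B=4 C=0 D=0 ZF=0 PC=2
Step 3: PC=2 exec 'MUL B, 1'. After: A=4 B=4 C=0 D=0 ZF=0 PC=3
Step 4: PC=3 exec 'MOV B, B'. After: A=4 B=4 C=0 D=0 ZF=0 PC=4
Step 5: PC=4 exec 'SUB A, 1'. After: A=3 B=4 C=0 D=0 ZF=0 PC=5
Step 6: PC=5 exec 'JNZ 2'. After: A=3 B=4 C=0 D=0 ZF=0 PC=2
Step 7: PC=2 exec 'MUL B, 1'. After: A=3 B=4 C=0 D=0 ZF=0 PC=3
Step 8: PC=3 exec 'MOV B, B'. After: A=3 B=4 C=0 D=0 ZF=0 PC=4
Step 9: PC=4 exec 'SUB A, 1'. After: A=2 B=4 C=0 D=0 ZF=0 PC=5
Step 10: PC=5 exec 'JNZ 2'. After: A=2 B=4 C=0 D=0 ZF=0 PC=2
Step 11: PC=2 exec 'MUL B, 1'. After: A=2 B=4 C=0 D=0 ZF=0 PC=3
Step 12: PC=3 exec 'MOV B, B'. After: A=2 B=4 C=0 D=0 ZF=0 PC=4
Step 13: PC=4 exec 'SUB A, 1'. After: A=1 B=4 C=0 D=0 ZF=0 PC=5
Step 14: PC=5 exec 'JNZ 2'. After: A=1 B=4 C=0 D=0 ZF=0 PC=2
Step 15: PC=2 exec 'MUL B, 1'. After: A=1 B=4 C=0 D=0 ZF=0 PC=3
Step 16: PC=3 exec 'MOV B, B'. After: A=1 B=4 C=0 D=0 ZF=0 PC=4
Step 17: PC=4 exec 'SUB A, 1'. After: A=0 B=4 C=0 D=0 ZF=1 PC=5
Step 18: PC=5 exec 'JNZ 2'. After: A=0 B=4 C=0 D=0 ZF=1 PC=6
Step 19: PC=6 exec 'MOV C, 6'. After: A=0 B=4 C=6 D=0 ZF=1 PC=7
Step 20: PC=7 exec 'HALT'. After: A=0 B=4 C=6 D=0 ZF=1 PC=7 HALTED

Answer: 0 4 6 0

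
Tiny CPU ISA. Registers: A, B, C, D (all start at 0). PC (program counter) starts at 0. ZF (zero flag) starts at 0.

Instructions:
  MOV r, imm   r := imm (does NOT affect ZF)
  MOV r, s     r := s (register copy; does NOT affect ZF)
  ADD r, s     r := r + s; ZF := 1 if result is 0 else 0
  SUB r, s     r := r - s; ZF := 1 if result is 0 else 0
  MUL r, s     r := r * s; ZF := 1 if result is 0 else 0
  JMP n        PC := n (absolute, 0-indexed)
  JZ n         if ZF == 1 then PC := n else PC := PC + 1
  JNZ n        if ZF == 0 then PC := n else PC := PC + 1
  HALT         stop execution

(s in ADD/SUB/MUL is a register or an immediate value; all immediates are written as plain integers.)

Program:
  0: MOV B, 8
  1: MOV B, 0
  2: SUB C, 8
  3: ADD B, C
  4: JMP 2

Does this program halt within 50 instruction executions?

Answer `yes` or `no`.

Answer: no

Derivation:
Step 1: PC=0 exec 'MOV B, 8'. After: A=0 B=8 C=0 D=0 ZF=0 PC=1
Step 2: PC=1 exec 'MOV B, 0'. After: A=0 B=0 C=0 D=0 ZF=0 PC=2
Step 3: PC=2 exec 'SUB C, 8'. After: A=0 B=0 C=-8 D=0 ZF=0 PC=3
Step 4: PC=3 exec 'ADD B, C'. After: A=0 B=-8 C=-8 D=0 ZF=0 PC=4
Step 5: PC=4 exec 'JMP 2'. After: A=0 B=-8 C=-8 D=0 ZF=0 PC=2
Step 6: PC=2 exec 'SUB C, 8'. After: A=0 B=-8 C=-16 D=0 ZF=0 PC=3
Step 7: PC=3 exec 'ADD B, C'. After: A=0 B=-24 C=-16 D=0 ZF=0 PC=4
Step 8: PC=4 exec 'JMP 2'. After: A=0 B=-24 C=-16 D=0 ZF=0 PC=2
Step 9: PC=2 exec 'SUB C, 8'. After: A=0 B=-24 C=-24 D=0 ZF=0 PC=3
Step 10: PC=3 exec 'ADD B, C'. After: A=0 B=-48 C=-24 D=0 ZF=0 PC=4
Step 11: PC=4 exec 'JMP 2'. After: A=0 B=-48 C=-24 D=0 ZF=0 PC=2
Step 12: PC=2 exec 'SUB C, 8'. After: A=0 B=-48 C=-32 D=0 ZF=0 PC=3
Step 13: PC=3 exec 'ADD B, C'. After: A=0 B=-80 C=-32 D=0 ZF=0 PC=4
Step 14: PC=4 exec 'JMP 2'. After: A=0 B=-80 C=-32 D=0 ZF=0 PC=2
Step 15: PC=2 exec 'SUB C, 8'. After: A=0 B=-80 C=-40 D=0 ZF=0 PC=3
After 50 steps: not halted. PC revisits the same instructions with no path to HALT; will never halt.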